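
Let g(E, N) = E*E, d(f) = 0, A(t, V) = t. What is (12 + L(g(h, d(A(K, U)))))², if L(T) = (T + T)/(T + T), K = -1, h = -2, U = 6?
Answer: 169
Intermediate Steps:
g(E, N) = E²
L(T) = 1 (L(T) = (2*T)/((2*T)) = (2*T)*(1/(2*T)) = 1)
(12 + L(g(h, d(A(K, U)))))² = (12 + 1)² = 13² = 169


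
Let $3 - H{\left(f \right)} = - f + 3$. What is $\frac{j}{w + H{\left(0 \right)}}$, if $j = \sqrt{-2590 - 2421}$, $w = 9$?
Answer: $\frac{i \sqrt{5011}}{9} \approx 7.8654 i$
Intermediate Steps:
$j = i \sqrt{5011}$ ($j = \sqrt{-5011} = i \sqrt{5011} \approx 70.788 i$)
$H{\left(f \right)} = f$ ($H{\left(f \right)} = 3 - \left(- f + 3\right) = 3 - \left(3 - f\right) = 3 + \left(-3 + f\right) = f$)
$\frac{j}{w + H{\left(0 \right)}} = \frac{i \sqrt{5011}}{9 + 0} = \frac{i \sqrt{5011}}{9}$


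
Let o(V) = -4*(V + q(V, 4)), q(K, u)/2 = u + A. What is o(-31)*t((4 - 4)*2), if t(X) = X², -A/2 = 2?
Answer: 0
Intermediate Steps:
A = -4 (A = -2*2 = -4)
q(K, u) = -8 + 2*u (q(K, u) = 2*(u - 4) = 2*(-4 + u) = -8 + 2*u)
o(V) = -4*V (o(V) = -4*(V + (-8 + 2*4)) = -4*(V + (-8 + 8)) = -4*(V + 0) = -4*V)
o(-31)*t((4 - 4)*2) = (-4*(-31))*((4 - 4)*2)² = 124*(0*2)² = 124*0² = 124*0 = 0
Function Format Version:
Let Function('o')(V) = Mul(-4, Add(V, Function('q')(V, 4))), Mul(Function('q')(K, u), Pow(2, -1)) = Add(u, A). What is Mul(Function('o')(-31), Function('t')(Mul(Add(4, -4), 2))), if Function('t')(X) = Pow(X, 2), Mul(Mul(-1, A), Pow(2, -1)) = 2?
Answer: 0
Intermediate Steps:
A = -4 (A = Mul(-2, 2) = -4)
Function('q')(K, u) = Add(-8, Mul(2, u)) (Function('q')(K, u) = Mul(2, Add(u, -4)) = Mul(2, Add(-4, u)) = Add(-8, Mul(2, u)))
Function('o')(V) = Mul(-4, V) (Function('o')(V) = Mul(-4, Add(V, Add(-8, Mul(2, 4)))) = Mul(-4, Add(V, Add(-8, 8))) = Mul(-4, Add(V, 0)) = Mul(-4, V))
Mul(Function('o')(-31), Function('t')(Mul(Add(4, -4), 2))) = Mul(Mul(-4, -31), Pow(Mul(Add(4, -4), 2), 2)) = Mul(124, Pow(Mul(0, 2), 2)) = Mul(124, Pow(0, 2)) = Mul(124, 0) = 0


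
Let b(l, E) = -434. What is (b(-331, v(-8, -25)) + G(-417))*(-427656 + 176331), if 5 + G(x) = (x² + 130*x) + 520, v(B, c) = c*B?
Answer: -30098682000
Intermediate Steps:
v(B, c) = B*c
G(x) = 515 + x² + 130*x (G(x) = -5 + ((x² + 130*x) + 520) = -5 + (520 + x² + 130*x) = 515 + x² + 130*x)
(b(-331, v(-8, -25)) + G(-417))*(-427656 + 176331) = (-434 + (515 + (-417)² + 130*(-417)))*(-427656 + 176331) = (-434 + (515 + 173889 - 54210))*(-251325) = (-434 + 120194)*(-251325) = 119760*(-251325) = -30098682000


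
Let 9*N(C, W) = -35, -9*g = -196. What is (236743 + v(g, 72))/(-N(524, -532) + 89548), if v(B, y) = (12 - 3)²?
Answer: 2131416/805967 ≈ 2.6445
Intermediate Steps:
g = 196/9 (g = -⅑*(-196) = 196/9 ≈ 21.778)
v(B, y) = 81 (v(B, y) = 9² = 81)
N(C, W) = -35/9 (N(C, W) = (⅑)*(-35) = -35/9)
(236743 + v(g, 72))/(-N(524, -532) + 89548) = (236743 + 81)/(-1*(-35/9) + 89548) = 236824/(35/9 + 89548) = 236824/(805967/9) = 236824*(9/805967) = 2131416/805967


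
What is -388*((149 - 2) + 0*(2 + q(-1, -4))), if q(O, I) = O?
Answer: -57036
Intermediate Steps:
-388*((149 - 2) + 0*(2 + q(-1, -4))) = -388*((149 - 2) + 0*(2 - 1)) = -388*(147 + 0*1) = -388*(147 + 0) = -388*147 = -57036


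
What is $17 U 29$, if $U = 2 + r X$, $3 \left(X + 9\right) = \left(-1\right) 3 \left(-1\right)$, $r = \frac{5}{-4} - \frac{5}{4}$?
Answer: $10846$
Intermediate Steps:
$r = - \frac{5}{2}$ ($r = 5 \left(- \frac{1}{4}\right) - \frac{5}{4} = - \frac{5}{4} - \frac{5}{4} = - \frac{5}{2} \approx -2.5$)
$X = -8$ ($X = -9 + \frac{\left(-1\right) 3 \left(-1\right)}{3} = -9 + \frac{\left(-3\right) \left(-1\right)}{3} = -9 + \frac{1}{3} \cdot 3 = -9 + 1 = -8$)
$U = 22$ ($U = 2 - -20 = 2 + 20 = 22$)
$17 U 29 = 17 \cdot 22 \cdot 29 = 374 \cdot 29 = 10846$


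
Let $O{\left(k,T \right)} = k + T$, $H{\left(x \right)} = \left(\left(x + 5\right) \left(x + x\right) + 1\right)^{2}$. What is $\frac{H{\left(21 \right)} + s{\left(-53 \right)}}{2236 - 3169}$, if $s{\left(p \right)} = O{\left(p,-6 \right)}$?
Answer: $- \frac{1194590}{933} \approx -1280.4$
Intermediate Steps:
$H{\left(x \right)} = \left(1 + 2 x \left(5 + x\right)\right)^{2}$ ($H{\left(x \right)} = \left(\left(5 + x\right) 2 x + 1\right)^{2} = \left(2 x \left(5 + x\right) + 1\right)^{2} = \left(1 + 2 x \left(5 + x\right)\right)^{2}$)
$O{\left(k,T \right)} = T + k$
$s{\left(p \right)} = -6 + p$
$\frac{H{\left(21 \right)} + s{\left(-53 \right)}}{2236 - 3169} = \frac{\left(1 + 2 \cdot 21^{2} + 10 \cdot 21\right)^{2} - 59}{2236 - 3169} = \frac{\left(1 + 2 \cdot 441 + 210\right)^{2} - 59}{-933} = \left(\left(1 + 882 + 210\right)^{2} - 59\right) \left(- \frac{1}{933}\right) = \left(1093^{2} - 59\right) \left(- \frac{1}{933}\right) = \left(1194649 - 59\right) \left(- \frac{1}{933}\right) = 1194590 \left(- \frac{1}{933}\right) = - \frac{1194590}{933}$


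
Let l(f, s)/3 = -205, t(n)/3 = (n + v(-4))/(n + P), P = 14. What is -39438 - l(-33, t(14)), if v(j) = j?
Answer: -38823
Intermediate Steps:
t(n) = 3*(-4 + n)/(14 + n) (t(n) = 3*((n - 4)/(n + 14)) = 3*((-4 + n)/(14 + n)) = 3*(-4 + n)/(14 + n))
l(f, s) = -615 (l(f, s) = 3*(-205) = -615)
-39438 - l(-33, t(14)) = -39438 - 1*(-615) = -39438 + 615 = -38823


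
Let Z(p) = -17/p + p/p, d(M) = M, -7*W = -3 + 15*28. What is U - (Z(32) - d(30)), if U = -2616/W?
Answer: 326683/4448 ≈ 73.445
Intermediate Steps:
W = -417/7 (W = -(-3 + 15*28)/7 = -(-3 + 420)/7 = -⅐*417 = -417/7 ≈ -59.571)
Z(p) = 1 - 17/p (Z(p) = -17/p + 1 = 1 - 17/p)
U = 6104/139 (U = -2616/(-417/7) = -2616*(-7/417) = 6104/139 ≈ 43.914)
U - (Z(32) - d(30)) = 6104/139 - ((-17 + 32)/32 - 1*30) = 6104/139 - ((1/32)*15 - 30) = 6104/139 - (15/32 - 30) = 6104/139 - 1*(-945/32) = 6104/139 + 945/32 = 326683/4448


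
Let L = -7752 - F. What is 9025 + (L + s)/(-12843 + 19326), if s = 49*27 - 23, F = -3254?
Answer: 19501959/2161 ≈ 9024.5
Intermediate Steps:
L = -4498 (L = -7752 - 1*(-3254) = -7752 + 3254 = -4498)
s = 1300 (s = 1323 - 23 = 1300)
9025 + (L + s)/(-12843 + 19326) = 9025 + (-4498 + 1300)/(-12843 + 19326) = 9025 - 3198/6483 = 9025 - 3198*1/6483 = 9025 - 1066/2161 = 19501959/2161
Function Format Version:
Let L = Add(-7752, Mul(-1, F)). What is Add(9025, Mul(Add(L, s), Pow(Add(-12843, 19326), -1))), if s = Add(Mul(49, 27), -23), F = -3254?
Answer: Rational(19501959, 2161) ≈ 9024.5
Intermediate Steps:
L = -4498 (L = Add(-7752, Mul(-1, -3254)) = Add(-7752, 3254) = -4498)
s = 1300 (s = Add(1323, -23) = 1300)
Add(9025, Mul(Add(L, s), Pow(Add(-12843, 19326), -1))) = Add(9025, Mul(Add(-4498, 1300), Pow(Add(-12843, 19326), -1))) = Add(9025, Mul(-3198, Pow(6483, -1))) = Add(9025, Mul(-3198, Rational(1, 6483))) = Add(9025, Rational(-1066, 2161)) = Rational(19501959, 2161)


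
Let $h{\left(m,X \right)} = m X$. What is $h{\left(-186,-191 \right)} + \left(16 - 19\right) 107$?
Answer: $35205$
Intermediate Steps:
$h{\left(m,X \right)} = X m$
$h{\left(-186,-191 \right)} + \left(16 - 19\right) 107 = \left(-191\right) \left(-186\right) + \left(16 - 19\right) 107 = 35526 - 321 = 35205$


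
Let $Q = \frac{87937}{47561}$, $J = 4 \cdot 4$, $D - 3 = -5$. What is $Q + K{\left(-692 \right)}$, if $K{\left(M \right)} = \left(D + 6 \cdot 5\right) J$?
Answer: $\frac{21395265}{47561} \approx 449.85$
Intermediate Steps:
$D = -2$ ($D = 3 - 5 = -2$)
$J = 16$
$Q = \frac{87937}{47561}$ ($Q = 87937 \cdot \frac{1}{47561} = \frac{87937}{47561} \approx 1.8489$)
$K{\left(M \right)} = 448$ ($K{\left(M \right)} = \left(-2 + 6 \cdot 5\right) 16 = \left(-2 + 30\right) 16 = 28 \cdot 16 = 448$)
$Q + K{\left(-692 \right)} = \frac{87937}{47561} + 448 = \frac{21395265}{47561}$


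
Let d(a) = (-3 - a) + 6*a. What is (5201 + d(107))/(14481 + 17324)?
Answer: 5733/31805 ≈ 0.18025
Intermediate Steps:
d(a) = -3 + 5*a
(5201 + d(107))/(14481 + 17324) = (5201 + (-3 + 5*107))/(14481 + 17324) = (5201 + (-3 + 535))/31805 = (5201 + 532)*(1/31805) = 5733*(1/31805) = 5733/31805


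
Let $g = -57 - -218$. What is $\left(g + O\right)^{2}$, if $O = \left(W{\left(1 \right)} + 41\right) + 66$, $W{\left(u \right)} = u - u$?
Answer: $71824$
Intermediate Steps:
$W{\left(u \right)} = 0$
$g = 161$ ($g = -57 + 218 = 161$)
$O = 107$ ($O = \left(0 + 41\right) + 66 = 41 + 66 = 107$)
$\left(g + O\right)^{2} = \left(161 + 107\right)^{2} = 268^{2} = 71824$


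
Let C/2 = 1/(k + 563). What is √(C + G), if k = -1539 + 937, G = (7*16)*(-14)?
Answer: I*√2385006/39 ≈ 39.599*I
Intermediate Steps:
G = -1568 (G = 112*(-14) = -1568)
k = -602
C = -2/39 (C = 2/(-602 + 563) = 2/(-39) = 2*(-1/39) = -2/39 ≈ -0.051282)
√(C + G) = √(-2/39 - 1568) = √(-61154/39) = I*√2385006/39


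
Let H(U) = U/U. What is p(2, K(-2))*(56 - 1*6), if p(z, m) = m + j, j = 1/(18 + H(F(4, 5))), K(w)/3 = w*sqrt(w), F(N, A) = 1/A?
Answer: 50/19 - 300*I*sqrt(2) ≈ 2.6316 - 424.26*I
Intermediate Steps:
H(U) = 1
K(w) = 3*w**(3/2) (K(w) = 3*(w*sqrt(w)) = 3*w**(3/2))
j = 1/19 (j = 1/(18 + 1) = 1/19 ≈ 0.052632)
p(z, m) = 1/19 + m (p(z, m) = m + 1/19 = 1/19 + m)
p(2, K(-2))*(56 - 1*6) = (1/19 + 3*(-2)**(3/2))*(56 - 1*6) = (1/19 + 3*(-2*I*sqrt(2)))*(56 - 6) = (1/19 - 6*I*sqrt(2))*50 = 50/19 - 300*I*sqrt(2)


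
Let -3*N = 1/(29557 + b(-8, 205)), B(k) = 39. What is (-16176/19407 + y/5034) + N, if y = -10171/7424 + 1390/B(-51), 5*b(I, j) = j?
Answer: -38452177147898549/46511896503541248 ≈ -0.82672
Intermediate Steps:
b(I, j) = j/5
N = -1/88794 (N = -1/(3*(29557 + (⅕)*205)) = -1/(3*(29557 + 41)) = -⅓/29598 = -⅓*1/29598 = -1/88794 ≈ -1.1262e-5)
y = 9922691/289536 (y = -10171/7424 + 1390/39 = 9922691/289536 ≈ 34.271)
(-16176/19407 + y/5034) + N = (-16176/19407 + (9922691/289536)/5034) - 1/88794 = (-16176*1/19407 + (9922691/289536)*(1/5034)) - 1/88794 = (-5392/6469 + 9922691/1457524224) - 1/88794 = -7794780727729/9428724205056 - 1/88794 = -38452177147898549/46511896503541248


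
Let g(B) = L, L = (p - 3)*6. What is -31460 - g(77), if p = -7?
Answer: -31400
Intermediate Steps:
L = -60 (L = (-7 - 3)*6 = -10*6 = -60)
g(B) = -60
-31460 - g(77) = -31460 - 1*(-60) = -31460 + 60 = -31400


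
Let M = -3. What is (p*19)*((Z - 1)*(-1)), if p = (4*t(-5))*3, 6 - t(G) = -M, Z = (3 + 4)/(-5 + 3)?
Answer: 3078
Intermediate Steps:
Z = -7/2 (Z = 7/(-2) = 7*(-½) = -7/2 ≈ -3.5000)
t(G) = 3 (t(G) = 6 - (-1)*(-3) = 6 - 1*3 = 6 - 3 = 3)
p = 36 (p = (4*3)*3 = 12*3 = 36)
(p*19)*((Z - 1)*(-1)) = (36*19)*((-7/2 - 1)*(-1)) = 684*(-9/2*(-1)) = 684*(9/2) = 3078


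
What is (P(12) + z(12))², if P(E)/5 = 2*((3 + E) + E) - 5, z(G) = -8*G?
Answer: 22201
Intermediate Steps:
P(E) = 5 + 20*E (P(E) = 5*(2*((3 + E) + E) - 5) = 5*(2*(3 + 2*E) - 5) = 5*((6 + 4*E) - 5) = 5*(1 + 4*E) = 5 + 20*E)
(P(12) + z(12))² = ((5 + 20*12) - 8*12)² = ((5 + 240) - 96)² = (245 - 96)² = 149² = 22201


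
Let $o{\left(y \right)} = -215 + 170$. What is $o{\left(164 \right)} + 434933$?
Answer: $434888$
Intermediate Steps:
$o{\left(y \right)} = -45$
$o{\left(164 \right)} + 434933 = -45 + 434933 = 434888$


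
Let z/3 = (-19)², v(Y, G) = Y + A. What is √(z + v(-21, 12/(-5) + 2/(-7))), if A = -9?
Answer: 9*√13 ≈ 32.450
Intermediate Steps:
v(Y, G) = -9 + Y (v(Y, G) = Y - 9 = -9 + Y)
z = 1083 (z = 3*(-19)² = 3*361 = 1083)
√(z + v(-21, 12/(-5) + 2/(-7))) = √(1083 + (-9 - 21)) = √(1083 - 30) = √1053 = 9*√13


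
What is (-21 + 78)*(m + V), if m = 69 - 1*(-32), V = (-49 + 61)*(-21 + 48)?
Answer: 24225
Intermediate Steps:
V = 324 (V = 12*27 = 324)
m = 101 (m = 69 + 32 = 101)
(-21 + 78)*(m + V) = (-21 + 78)*(101 + 324) = 57*425 = 24225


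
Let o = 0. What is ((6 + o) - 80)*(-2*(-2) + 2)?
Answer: -444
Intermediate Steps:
((6 + o) - 80)*(-2*(-2) + 2) = ((6 + 0) - 80)*(-2*(-2) + 2) = (6 - 80)*(4 + 2) = -74*6 = -444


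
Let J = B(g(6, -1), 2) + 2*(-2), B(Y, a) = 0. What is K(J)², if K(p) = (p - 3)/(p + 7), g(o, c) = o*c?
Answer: 49/9 ≈ 5.4444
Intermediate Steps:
g(o, c) = c*o
J = -4 (J = 0 + 2*(-2) = 0 - 4 = -4)
K(p) = (-3 + p)/(7 + p)
K(J)² = ((-3 - 4)/(7 - 4))² = (-7/3)² = 49/9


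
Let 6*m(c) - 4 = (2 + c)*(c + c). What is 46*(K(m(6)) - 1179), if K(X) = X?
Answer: -160402/3 ≈ -53467.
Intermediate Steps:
m(c) = ⅔ + c*(2 + c)/3 (m(c) = ⅔ + ((2 + c)*(c + c))/6 = ⅔ + ((2 + c)*(2*c))/6 = ⅔ + (2*c*(2 + c))/6 = ⅔ + c*(2 + c)/3)
46*(K(m(6)) - 1179) = 46*((⅔ + (⅓)*6² + (⅔)*6) - 1179) = 46*((⅔ + (⅓)*36 + 4) - 1179) = 46*((⅔ + 12 + 4) - 1179) = 46*(50/3 - 1179) = 46*(-3487/3) = -160402/3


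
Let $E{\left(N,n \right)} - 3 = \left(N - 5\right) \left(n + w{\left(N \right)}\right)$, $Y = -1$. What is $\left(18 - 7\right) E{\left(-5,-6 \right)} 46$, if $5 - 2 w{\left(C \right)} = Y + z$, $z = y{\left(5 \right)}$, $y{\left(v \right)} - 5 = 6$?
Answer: $44528$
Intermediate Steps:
$y{\left(v \right)} = 11$ ($y{\left(v \right)} = 5 + 6 = 11$)
$z = 11$
$w{\left(C \right)} = - \frac{5}{2}$ ($w{\left(C \right)} = \frac{5}{2} - \frac{-1 + 11}{2} = \frac{5}{2} - 5 = - \frac{5}{2}$)
$E{\left(N,n \right)} = 3 + \left(-5 + N\right) \left(- \frac{5}{2} + n\right)$ ($E{\left(N,n \right)} = 3 + \left(N - 5\right) \left(n - \frac{5}{2}\right) = 3 + \left(-5 + N\right) \left(- \frac{5}{2} + n\right)$)
$\left(18 - 7\right) E{\left(-5,-6 \right)} 46 = \left(18 - 7\right) \left(\frac{31}{2} - -30 - - \frac{25}{2} - -30\right) 46 = 11 \left(\frac{31}{2} + 30 + \frac{25}{2} + 30\right) 46 = 11 \cdot 88 \cdot 46 = 968 \cdot 46 = 44528$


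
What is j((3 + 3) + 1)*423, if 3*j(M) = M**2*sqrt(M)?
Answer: 6909*sqrt(7) ≈ 18280.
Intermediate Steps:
j(M) = M**(5/2)/3 (j(M) = (M**2*sqrt(M))/3 = M**(5/2)/3)
j((3 + 3) + 1)*423 = (((3 + 3) + 1)**(5/2)/3)*423 = ((6 + 1)**(5/2)/3)*423 = (7**(5/2)/3)*423 = ((49*sqrt(7))/3)*423 = (49*sqrt(7)/3)*423 = 6909*sqrt(7)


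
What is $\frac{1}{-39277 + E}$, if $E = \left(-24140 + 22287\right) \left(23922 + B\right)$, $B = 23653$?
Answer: $- \frac{1}{88195752} \approx -1.1338 \cdot 10^{-8}$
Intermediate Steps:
$E = -88156475$ ($E = \left(-24140 + 22287\right) \left(23922 + 23653\right) = \left(-1853\right) 47575 = -88156475$)
$\frac{1}{-39277 + E} = \frac{1}{-39277 - 88156475} = \frac{1}{-88195752} = - \frac{1}{88195752}$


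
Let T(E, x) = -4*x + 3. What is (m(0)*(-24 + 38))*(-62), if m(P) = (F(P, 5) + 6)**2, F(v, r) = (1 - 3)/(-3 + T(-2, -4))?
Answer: -479353/16 ≈ -29960.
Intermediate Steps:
T(E, x) = 3 - 4*x
F(v, r) = -1/8 (F(v, r) = (1 - 3)/(-3 + (3 - 4*(-4))) = -2/(-3 + (3 + 16)) = -2/(-3 + 19) = -2/16 = -2*1/16 = -1/8)
m(P) = 2209/64 (m(P) = (-1/8 + 6)**2 = (47/8)**2 = 2209/64)
(m(0)*(-24 + 38))*(-62) = (2209*(-24 + 38)/64)*(-62) = ((2209/64)*14)*(-62) = (15463/32)*(-62) = -479353/16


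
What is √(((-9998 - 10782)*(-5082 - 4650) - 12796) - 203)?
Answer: √202217961 ≈ 14220.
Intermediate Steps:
√(((-9998 - 10782)*(-5082 - 4650) - 12796) - 203) = √((-20780*(-9732) - 12796) - 203) = √((202230960 - 12796) - 203) = √(202218164 - 203) = √202217961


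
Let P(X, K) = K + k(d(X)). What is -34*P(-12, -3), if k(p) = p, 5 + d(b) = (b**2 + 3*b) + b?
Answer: -2992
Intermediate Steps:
d(b) = -5 + b**2 + 4*b (d(b) = -5 + ((b**2 + 3*b) + b) = -5 + (b**2 + 4*b) = -5 + b**2 + 4*b)
P(X, K) = -5 + K + X**2 + 4*X (P(X, K) = K + (-5 + X**2 + 4*X) = -5 + K + X**2 + 4*X)
-34*P(-12, -3) = -34*(-5 - 3 + (-12)**2 + 4*(-12)) = -34*(-5 - 3 + 144 - 48) = -34*88 = -2992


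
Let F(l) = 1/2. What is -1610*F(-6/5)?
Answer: -805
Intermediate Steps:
F(l) = ½
-1610*F(-6/5) = -1610*½ = -805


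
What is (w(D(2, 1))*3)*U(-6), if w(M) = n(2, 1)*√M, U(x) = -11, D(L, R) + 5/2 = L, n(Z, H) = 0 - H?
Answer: 33*I*√2/2 ≈ 23.335*I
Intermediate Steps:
n(Z, H) = -H
D(L, R) = -5/2 + L
w(M) = -√M (w(M) = (-1*1)*√M = -√M)
(w(D(2, 1))*3)*U(-6) = (-√(-5/2 + 2)*3)*(-11) = (-√(-½)*3)*(-11) = (-I*√2/2*3)*(-11) = -3*I*√2/2*(-11) = 33*I*√2/2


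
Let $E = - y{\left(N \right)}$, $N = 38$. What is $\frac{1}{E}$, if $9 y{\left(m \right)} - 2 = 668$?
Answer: $- \frac{9}{670} \approx -0.013433$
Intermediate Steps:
$y{\left(m \right)} = \frac{670}{9}$ ($y{\left(m \right)} = \frac{2}{9} + \frac{1}{9} \cdot 668 = \frac{2}{9} + \frac{668}{9} = \frac{670}{9}$)
$E = - \frac{670}{9}$ ($E = \left(-1\right) \frac{670}{9} = - \frac{670}{9} \approx -74.444$)
$\frac{1}{E} = \frac{1}{- \frac{670}{9}} = - \frac{9}{670}$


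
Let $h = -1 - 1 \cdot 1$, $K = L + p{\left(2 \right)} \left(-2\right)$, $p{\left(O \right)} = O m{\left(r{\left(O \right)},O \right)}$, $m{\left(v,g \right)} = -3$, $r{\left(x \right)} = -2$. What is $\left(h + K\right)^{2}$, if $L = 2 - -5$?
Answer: $289$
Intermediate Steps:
$p{\left(O \right)} = - 3 O$ ($p{\left(O \right)} = O \left(-3\right) = - 3 O$)
$L = 7$ ($L = 2 + 5 = 7$)
$K = 19$ ($K = 7 + \left(-3\right) 2 \left(-2\right) = 7 - -12 = 7 + 12 = 19$)
$h = -2$ ($h = -1 - 1 = -2$)
$\left(h + K\right)^{2} = \left(-2 + 19\right)^{2} = 17^{2} = 289$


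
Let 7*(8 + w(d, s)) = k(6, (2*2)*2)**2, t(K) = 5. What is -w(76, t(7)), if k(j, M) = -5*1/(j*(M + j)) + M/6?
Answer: 383687/49392 ≈ 7.7682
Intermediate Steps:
k(j, M) = M/6 - 5/(j*(M + j)) (k(j, M) = -5*1/(j*(M + j)) + M*(1/6) = -5/(j*(M + j)) + M/6 = M/6 - 5/(j*(M + j)))
w(d, s) = -383687/49392 (w(d, s) = -8 + ((1/6)*(-30 + ((2*2)*2)*6**2 + 6*((2*2)*2)**2)/(6*((2*2)*2 + 6)))**2/7 = -8 + ((1/6)*(1/6)*(-30 + (4*2)*36 + 6*(4*2)**2)/(4*2 + 6))**2/7 = -8 + ((1/6)*(1/6)*(-30 + 8*36 + 6*8**2)/(8 + 6))**2/7 = -8 + ((1/6)*(1/6)*(-30 + 288 + 6*64)/14)**2/7 = -8 + ((1/6)*(1/6)*(1/14)*(-30 + 288 + 384))**2/7 = -8 + ((1/6)*(1/6)*(1/14)*642)**2/7 = -8 + (107/84)**2/7 = -8 + (1/7)*(11449/7056) = -8 + 11449/49392 = -383687/49392)
-w(76, t(7)) = -1*(-383687/49392) = 383687/49392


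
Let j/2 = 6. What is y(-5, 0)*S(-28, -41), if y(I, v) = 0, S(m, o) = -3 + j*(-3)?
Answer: 0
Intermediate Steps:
j = 12 (j = 2*6 = 12)
S(m, o) = -39 (S(m, o) = -3 + 12*(-3) = -3 - 36 = -39)
y(-5, 0)*S(-28, -41) = 0*(-39) = 0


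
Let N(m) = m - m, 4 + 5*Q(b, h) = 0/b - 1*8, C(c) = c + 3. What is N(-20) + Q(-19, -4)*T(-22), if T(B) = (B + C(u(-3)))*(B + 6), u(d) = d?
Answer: -4224/5 ≈ -844.80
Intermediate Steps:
C(c) = 3 + c
Q(b, h) = -12/5 (Q(b, h) = -⅘ + (0/b - 1*8)/5 = -⅘ + (0 - 8)/5 = -⅘ + (⅕)*(-8) = -⅘ - 8/5 = -12/5)
N(m) = 0
T(B) = B*(6 + B) (T(B) = (B + (3 - 3))*(B + 6) = (B + 0)*(6 + B) = B*(6 + B))
N(-20) + Q(-19, -4)*T(-22) = 0 - (-264)*(6 - 22)/5 = 0 - (-264)*(-16)/5 = 0 - 12/5*352 = 0 - 4224/5 = -4224/5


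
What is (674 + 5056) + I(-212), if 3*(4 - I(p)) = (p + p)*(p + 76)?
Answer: -40462/3 ≈ -13487.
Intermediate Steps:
I(p) = 4 - 2*p*(76 + p)/3 (I(p) = 4 - (p + p)*(p + 76)/3 = 4 - 2*p*(76 + p)/3)
(674 + 5056) + I(-212) = (674 + 5056) + (4 - 152/3*(-212) - 2/3*(-212)**2) = 5730 + (4 + 32224/3 - 2/3*44944) = 5730 + (4 + 32224/3 - 89888/3) = 5730 - 57652/3 = -40462/3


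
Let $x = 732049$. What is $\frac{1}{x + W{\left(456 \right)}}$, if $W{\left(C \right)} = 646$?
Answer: $\frac{1}{732695} \approx 1.3648 \cdot 10^{-6}$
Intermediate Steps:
$\frac{1}{x + W{\left(456 \right)}} = \frac{1}{732049 + 646} = \frac{1}{732695}$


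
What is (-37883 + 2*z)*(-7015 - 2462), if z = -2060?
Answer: 398062431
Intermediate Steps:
(-37883 + 2*z)*(-7015 - 2462) = (-37883 + 2*(-2060))*(-7015 - 2462) = (-37883 - 4120)*(-9477) = -42003*(-9477) = 398062431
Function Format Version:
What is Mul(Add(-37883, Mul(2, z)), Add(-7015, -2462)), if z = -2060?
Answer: 398062431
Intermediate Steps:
Mul(Add(-37883, Mul(2, z)), Add(-7015, -2462)) = Mul(Add(-37883, Mul(2, -2060)), Add(-7015, -2462)) = Mul(Add(-37883, -4120), -9477) = Mul(-42003, -9477) = 398062431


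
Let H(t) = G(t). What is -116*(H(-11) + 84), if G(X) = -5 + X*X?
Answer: -23200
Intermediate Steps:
G(X) = -5 + X²
H(t) = -5 + t²
-116*(H(-11) + 84) = -116*((-5 + (-11)²) + 84) = -116*((-5 + 121) + 84) = -116*(116 + 84) = -116*200 = -23200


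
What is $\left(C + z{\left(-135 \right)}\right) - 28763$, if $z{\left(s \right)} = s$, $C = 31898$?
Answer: $3000$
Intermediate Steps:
$\left(C + z{\left(-135 \right)}\right) - 28763 = \left(31898 - 135\right) - 28763 = 31763 - 28763 = 3000$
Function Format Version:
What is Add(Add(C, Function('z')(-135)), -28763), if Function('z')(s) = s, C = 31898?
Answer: 3000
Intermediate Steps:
Add(Add(C, Function('z')(-135)), -28763) = Add(Add(31898, -135), -28763) = Add(31763, -28763) = 3000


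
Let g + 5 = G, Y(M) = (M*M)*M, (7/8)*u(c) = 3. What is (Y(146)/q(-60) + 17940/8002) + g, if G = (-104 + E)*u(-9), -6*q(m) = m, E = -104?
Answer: 43480545291/140035 ≈ 3.1050e+5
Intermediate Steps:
q(m) = -m/6
u(c) = 24/7 (u(c) = (8/7)*3 = 24/7)
Y(M) = M³ (Y(M) = M²*M = M³)
G = -4992/7 (G = (-104 - 104)*(24/7) = -208*24/7 = -4992/7 ≈ -713.14)
g = -5027/7 (g = -5 - 4992/7 = -5027/7 ≈ -718.14)
(Y(146)/q(-60) + 17940/8002) + g = (146³/((-⅙*(-60))) + 17940/8002) - 5027/7 = (3112136/10 + 17940*(1/8002)) - 5027/7 = (3112136*(⅒) + 8970/4001) - 5027/7 = (1556068/5 + 8970/4001) - 5027/7 = 6225872918/20005 - 5027/7 = 43480545291/140035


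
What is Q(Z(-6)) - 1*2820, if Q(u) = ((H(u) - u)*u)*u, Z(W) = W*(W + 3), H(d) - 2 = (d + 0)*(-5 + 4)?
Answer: -13836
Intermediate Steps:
H(d) = 2 - d (H(d) = 2 + (d + 0)*(-5 + 4) = 2 + d*(-1) = 2 - d)
Z(W) = W*(3 + W)
Q(u) = u²*(2 - 2*u) (Q(u) = (((2 - u) - u)*u)*u = ((2 - 2*u)*u)*u = (u*(2 - 2*u))*u = u²*(2 - 2*u))
Q(Z(-6)) - 1*2820 = 2*(-6*(3 - 6))²*(1 - (-6)*(3 - 6)) - 1*2820 = 2*(-6*(-3))²*(1 - (-6)*(-3)) - 2820 = 2*18²*(1 - 1*18) - 2820 = 2*324*(1 - 18) - 2820 = 2*324*(-17) - 2820 = -11016 - 2820 = -13836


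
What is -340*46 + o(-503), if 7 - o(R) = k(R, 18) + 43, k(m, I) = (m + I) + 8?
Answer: -15199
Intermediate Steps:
k(m, I) = 8 + I + m (k(m, I) = (I + m) + 8 = 8 + I + m)
o(R) = -62 - R (o(R) = 7 - ((8 + 18 + R) + 43) = 7 - ((26 + R) + 43) = 7 - (69 + R) = 7 + (-69 - R) = -62 - R)
-340*46 + o(-503) = -340*46 + (-62 - 1*(-503)) = -15640 + (-62 + 503) = -15640 + 441 = -15199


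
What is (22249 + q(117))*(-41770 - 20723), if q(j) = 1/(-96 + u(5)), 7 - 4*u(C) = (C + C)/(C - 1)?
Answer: -351772742873/253 ≈ -1.3904e+9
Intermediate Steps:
u(C) = 7/4 - C/(2*(-1 + C)) (u(C) = 7/4 - (C + C)/(4*(C - 1)) = 7/4 - 2*C/(4*(-1 + C)) = 7/4 - C/(2*(-1 + C)))
q(j) = -8/759 (q(j) = 1/(-96 + (-7 + 5*5)/(4*(-1 + 5))) = 1/(-96 + (¼)*(-7 + 25)/4) = 1/(-96 + (¼)*(¼)*18) = 1/(-96 + 9/8) = 1/(-759/8) = -8/759)
(22249 + q(117))*(-41770 - 20723) = (22249 - 8/759)*(-41770 - 20723) = (16886983/759)*(-62493) = -351772742873/253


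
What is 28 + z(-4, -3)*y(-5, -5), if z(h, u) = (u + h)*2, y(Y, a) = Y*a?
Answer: -322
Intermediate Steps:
z(h, u) = 2*h + 2*u (z(h, u) = (h + u)*2 = 2*h + 2*u)
28 + z(-4, -3)*y(-5, -5) = 28 + (2*(-4) + 2*(-3))*(-5*(-5)) = 28 + (-8 - 6)*25 = 28 - 14*25 = 28 - 350 = -322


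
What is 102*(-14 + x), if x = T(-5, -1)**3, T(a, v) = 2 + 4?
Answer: 20604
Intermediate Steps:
T(a, v) = 6
x = 216 (x = 6**3 = 216)
102*(-14 + x) = 102*(-14 + 216) = 102*202 = 20604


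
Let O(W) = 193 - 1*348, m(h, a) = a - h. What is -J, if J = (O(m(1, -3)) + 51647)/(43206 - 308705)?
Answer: 51492/265499 ≈ 0.19394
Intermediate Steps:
O(W) = -155 (O(W) = 193 - 348 = -155)
J = -51492/265499 (J = (-155 + 51647)/(43206 - 308705) = 51492/(-265499) = 51492*(-1/265499) = -51492/265499 ≈ -0.19394)
-J = -1*(-51492/265499) = 51492/265499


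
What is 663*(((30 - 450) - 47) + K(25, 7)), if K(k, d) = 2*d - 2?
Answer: -301665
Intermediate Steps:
K(k, d) = -2 + 2*d
663*(((30 - 450) - 47) + K(25, 7)) = 663*(((30 - 450) - 47) + (-2 + 2*7)) = 663*((-420 - 47) + (-2 + 14)) = 663*(-467 + 12) = 663*(-455) = -301665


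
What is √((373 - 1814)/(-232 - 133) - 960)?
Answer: I*√127370035/365 ≈ 30.92*I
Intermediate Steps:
√((373 - 1814)/(-232 - 133) - 960) = √(-1441/(-365) - 960) = √(-1441*(-1/365) - 960) = √(1441/365 - 960) = √(-348959/365) = I*√127370035/365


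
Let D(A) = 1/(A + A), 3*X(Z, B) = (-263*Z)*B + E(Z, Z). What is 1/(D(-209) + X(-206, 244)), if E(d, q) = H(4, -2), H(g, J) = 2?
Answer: 418/1841907803 ≈ 2.2694e-7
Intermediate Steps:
E(d, q) = 2
X(Z, B) = ⅔ - 263*B*Z/3 (X(Z, B) = ((-263*Z)*B + 2)/3 = (-263*B*Z + 2)/3 = (2 - 263*B*Z)/3 = ⅔ - 263*B*Z/3)
D(A) = 1/(2*A)
1/(D(-209) + X(-206, 244)) = 1/((½)/(-209) + (⅔ - 263/3*244*(-206))) = 1/((½)*(-1/209) + (⅔ + 13219432/3)) = 1/(-1/418 + 4406478) = 1/(1841907803/418) = 418/1841907803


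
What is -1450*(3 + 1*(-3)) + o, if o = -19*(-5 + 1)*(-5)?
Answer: -380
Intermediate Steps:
o = -380 (o = -(-76)*(-5) = -19*20 = -380)
-1450*(3 + 1*(-3)) + o = -1450*(3 + 1*(-3)) - 380 = -1450*(3 - 3) - 380 = -1450*0 - 380 = -290*0 - 380 = 0 - 380 = -380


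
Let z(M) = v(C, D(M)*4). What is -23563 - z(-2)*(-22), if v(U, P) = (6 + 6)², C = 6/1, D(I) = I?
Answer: -20395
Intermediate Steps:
C = 6 (C = 6*1 = 6)
v(U, P) = 144 (v(U, P) = 12² = 144)
z(M) = 144
-23563 - z(-2)*(-22) = -23563 - 144*(-22) = -23563 - 1*(-3168) = -23563 + 3168 = -20395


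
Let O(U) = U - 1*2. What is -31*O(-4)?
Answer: 186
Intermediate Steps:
O(U) = -2 + U (O(U) = U - 2 = -2 + U)
-31*O(-4) = -31*(-2 - 4) = -31*(-6) = 186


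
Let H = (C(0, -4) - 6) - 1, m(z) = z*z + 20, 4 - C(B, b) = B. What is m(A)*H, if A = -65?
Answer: -12735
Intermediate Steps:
C(B, b) = 4 - B
m(z) = 20 + z**2 (m(z) = z**2 + 20 = 20 + z**2)
H = -3 (H = ((4 - 1*0) - 6) - 1 = ((4 + 0) - 6) - 1 = (4 - 6) - 1 = -2 - 1 = -3)
m(A)*H = (20 + (-65)**2)*(-3) = (20 + 4225)*(-3) = 4245*(-3) = -12735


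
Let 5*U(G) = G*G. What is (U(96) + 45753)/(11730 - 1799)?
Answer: 237981/49655 ≈ 4.7927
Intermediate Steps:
U(G) = G²/5 (U(G) = (G*G)/5 = G²/5)
(U(96) + 45753)/(11730 - 1799) = ((⅕)*96² + 45753)/(11730 - 1799) = ((⅕)*9216 + 45753)/9931 = (9216/5 + 45753)*(1/9931) = (237981/5)*(1/9931) = 237981/49655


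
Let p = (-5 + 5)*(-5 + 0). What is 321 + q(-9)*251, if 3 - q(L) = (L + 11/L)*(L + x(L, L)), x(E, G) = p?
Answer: -22018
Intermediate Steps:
p = 0 (p = 0*(-5) = 0)
x(E, G) = 0
q(L) = 3 - L*(L + 11/L) (q(L) = 3 - (L + 11/L)*(L + 0) = 3 - (L + 11/L)*L = 3 - L*(L + 11/L))
321 + q(-9)*251 = 321 + (-8 - 1*(-9)²)*251 = 321 + (-8 - 1*81)*251 = 321 + (-8 - 81)*251 = 321 - 89*251 = 321 - 22339 = -22018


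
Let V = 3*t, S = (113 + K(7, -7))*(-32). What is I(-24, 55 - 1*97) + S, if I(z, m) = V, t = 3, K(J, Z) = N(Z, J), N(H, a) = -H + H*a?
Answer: -2263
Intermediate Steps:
K(J, Z) = Z*(-1 + J)
S = -2272 (S = (113 - 7*(-1 + 7))*(-32) = (113 - 7*6)*(-32) = (113 - 42)*(-32) = 71*(-32) = -2272)
V = 9 (V = 3*3 = 9)
I(z, m) = 9
I(-24, 55 - 1*97) + S = 9 - 2272 = -2263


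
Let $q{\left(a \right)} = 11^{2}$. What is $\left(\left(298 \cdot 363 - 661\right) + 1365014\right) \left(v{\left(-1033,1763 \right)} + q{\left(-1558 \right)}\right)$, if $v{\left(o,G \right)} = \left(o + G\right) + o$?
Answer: $-267999914$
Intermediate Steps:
$v{\left(o,G \right)} = G + 2 o$ ($v{\left(o,G \right)} = \left(G + o\right) + o = G + 2 o$)
$q{\left(a \right)} = 121$
$\left(\left(298 \cdot 363 - 661\right) + 1365014\right) \left(v{\left(-1033,1763 \right)} + q{\left(-1558 \right)}\right) = \left(\left(298 \cdot 363 - 661\right) + 1365014\right) \left(\left(1763 + 2 \left(-1033\right)\right) + 121\right) = \left(\left(108174 - 661\right) + 1365014\right) \left(\left(1763 - 2066\right) + 121\right) = \left(107513 + 1365014\right) \left(-303 + 121\right) = 1472527 \left(-182\right) = -267999914$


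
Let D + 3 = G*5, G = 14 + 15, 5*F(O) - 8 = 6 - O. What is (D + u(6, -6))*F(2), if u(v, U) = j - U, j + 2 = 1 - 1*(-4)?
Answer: 1812/5 ≈ 362.40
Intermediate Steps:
F(O) = 14/5 - O/5 (F(O) = 8/5 + (6 - O)/5 = 8/5 + (6/5 - O/5) = 14/5 - O/5)
j = 3 (j = -2 + (1 - 1*(-4)) = -2 + (1 + 4) = -2 + 5 = 3)
G = 29
u(v, U) = 3 - U
D = 142 (D = -3 + 29*5 = -3 + 145 = 142)
(D + u(6, -6))*F(2) = (142 + (3 - 1*(-6)))*(14/5 - ⅕*2) = (142 + (3 + 6))*(14/5 - ⅖) = (142 + 9)*(12/5) = 151*(12/5) = 1812/5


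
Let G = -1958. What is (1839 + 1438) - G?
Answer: 5235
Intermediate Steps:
(1839 + 1438) - G = (1839 + 1438) - 1*(-1958) = 3277 + 1958 = 5235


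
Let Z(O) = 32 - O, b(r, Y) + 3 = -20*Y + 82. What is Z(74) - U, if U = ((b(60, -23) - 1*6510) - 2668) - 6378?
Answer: 14975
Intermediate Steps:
b(r, Y) = 79 - 20*Y (b(r, Y) = -3 + (-20*Y + 82) = -3 + (82 - 20*Y) = 79 - 20*Y)
U = -15017 (U = (((79 - 20*(-23)) - 1*6510) - 2668) - 6378 = (((79 + 460) - 6510) - 2668) - 6378 = ((539 - 6510) - 2668) - 6378 = (-5971 - 2668) - 6378 = -8639 - 6378 = -15017)
Z(74) - U = (32 - 1*74) - 1*(-15017) = (32 - 74) + 15017 = -42 + 15017 = 14975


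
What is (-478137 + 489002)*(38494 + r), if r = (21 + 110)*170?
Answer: 660200860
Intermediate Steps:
r = 22270 (r = 131*170 = 22270)
(-478137 + 489002)*(38494 + r) = (-478137 + 489002)*(38494 + 22270) = 10865*60764 = 660200860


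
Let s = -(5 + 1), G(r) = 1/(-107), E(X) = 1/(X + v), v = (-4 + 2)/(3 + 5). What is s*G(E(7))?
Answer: 6/107 ≈ 0.056075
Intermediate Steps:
v = -¼ (v = -2/8 = -2*⅛ = -¼ ≈ -0.25000)
E(X) = 1/(-¼ + X) (E(X) = 1/(X - ¼) = 1/(-¼ + X))
G(r) = -1/107
s = -6 (s = -1*6 = -6)
s*G(E(7)) = -6*(-1/107) = 6/107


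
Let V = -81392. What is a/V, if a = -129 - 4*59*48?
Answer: 11457/81392 ≈ 0.14076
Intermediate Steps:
a = -11457 (a = -129 - 236*48 = -129 - 11328 = -11457)
a/V = -11457/(-81392) = -11457*(-1/81392) = 11457/81392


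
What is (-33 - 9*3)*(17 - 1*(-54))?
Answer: -4260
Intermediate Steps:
(-33 - 9*3)*(17 - 1*(-54)) = (-33 - 27)*(17 + 54) = -60*71 = -4260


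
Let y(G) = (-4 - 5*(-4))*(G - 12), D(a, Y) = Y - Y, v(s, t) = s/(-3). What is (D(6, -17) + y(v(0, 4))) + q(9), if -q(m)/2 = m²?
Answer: -354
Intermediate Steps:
v(s, t) = -s/3 (v(s, t) = s*(-⅓) = -s/3)
D(a, Y) = 0
y(G) = -192 + 16*G (y(G) = (-4 + 20)*(-12 + G) = 16*(-12 + G) = -192 + 16*G)
q(m) = -2*m²
(D(6, -17) + y(v(0, 4))) + q(9) = (0 + (-192 + 16*(-⅓*0))) - 2*9² = (0 + (-192 + 16*0)) - 2*81 = (0 + (-192 + 0)) - 162 = (0 - 192) - 162 = -192 - 162 = -354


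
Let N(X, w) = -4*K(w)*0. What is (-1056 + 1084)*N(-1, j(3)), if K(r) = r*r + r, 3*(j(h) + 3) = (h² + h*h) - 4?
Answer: 0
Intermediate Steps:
j(h) = -13/3 + 2*h²/3 (j(h) = -3 + ((h² + h*h) - 4)/3 = -3 + ((h² + h²) - 4)/3 = -3 + (2*h² - 4)/3 = -3 + (-4 + 2*h²)/3 = -3 + (-4/3 + 2*h²/3) = -13/3 + 2*h²/3)
K(r) = r + r² (K(r) = r² + r = r + r²)
N(X, w) = 0 (N(X, w) = -4*w*(1 + w)*0 = 0)
(-1056 + 1084)*N(-1, j(3)) = (-1056 + 1084)*0 = 28*0 = 0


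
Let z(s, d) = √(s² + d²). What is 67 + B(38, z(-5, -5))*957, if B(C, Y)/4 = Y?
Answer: 67 + 19140*√2 ≈ 27135.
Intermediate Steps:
z(s, d) = √(d² + s²)
B(C, Y) = 4*Y
67 + B(38, z(-5, -5))*957 = 67 + (4*√((-5)² + (-5)²))*957 = 67 + (4*√(25 + 25))*957 = 67 + (4*√50)*957 = 67 + (4*(5*√2))*957 = 67 + (20*√2)*957 = 67 + 19140*√2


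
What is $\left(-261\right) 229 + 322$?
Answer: $-59447$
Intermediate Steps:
$\left(-261\right) 229 + 322 = -59769 + 322 = -59447$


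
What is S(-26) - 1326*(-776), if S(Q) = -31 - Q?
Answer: 1028971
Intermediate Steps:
S(-26) - 1326*(-776) = (-31 - 1*(-26)) - 1326*(-776) = (-31 + 26) + 1028976 = -5 + 1028976 = 1028971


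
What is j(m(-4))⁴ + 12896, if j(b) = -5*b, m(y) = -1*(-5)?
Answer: 403521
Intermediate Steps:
m(y) = 5
j(m(-4))⁴ + 12896 = (-5*5)⁴ + 12896 = (-25)⁴ + 12896 = 390625 + 12896 = 403521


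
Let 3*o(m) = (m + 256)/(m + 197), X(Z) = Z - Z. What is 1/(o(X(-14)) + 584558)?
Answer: 591/345474034 ≈ 1.7107e-6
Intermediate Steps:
X(Z) = 0
o(m) = (256 + m)/(3*(197 + m)) (o(m) = ((m + 256)/(m + 197))/3 = ((256 + m)/(197 + m))/3 = (256 + m)/(3*(197 + m)))
1/(o(X(-14)) + 584558) = 1/((256 + 0)/(3*(197 + 0)) + 584558) = 1/((⅓)*256/197 + 584558) = 1/((⅓)*(1/197)*256 + 584558) = 1/(256/591 + 584558) = 1/(345474034/591) = 591/345474034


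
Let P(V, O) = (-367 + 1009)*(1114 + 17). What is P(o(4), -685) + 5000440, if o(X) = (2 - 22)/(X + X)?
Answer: 5726542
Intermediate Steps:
o(X) = -10/X (o(X) = -20*1/(2*X) = -10/X)
P(V, O) = 726102 (P(V, O) = 642*1131 = 726102)
P(o(4), -685) + 5000440 = 726102 + 5000440 = 5726542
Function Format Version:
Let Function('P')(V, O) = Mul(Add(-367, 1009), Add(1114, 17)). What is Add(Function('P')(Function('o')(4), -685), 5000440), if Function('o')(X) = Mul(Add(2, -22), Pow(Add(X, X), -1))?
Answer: 5726542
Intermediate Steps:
Function('o')(X) = Mul(-10, Pow(X, -1)) (Function('o')(X) = Mul(-20, Pow(Mul(2, X), -1)) = Mul(-20, Mul(Rational(1, 2), Pow(X, -1))) = Mul(-10, Pow(X, -1)))
Function('P')(V, O) = 726102 (Function('P')(V, O) = Mul(642, 1131) = 726102)
Add(Function('P')(Function('o')(4), -685), 5000440) = Add(726102, 5000440) = 5726542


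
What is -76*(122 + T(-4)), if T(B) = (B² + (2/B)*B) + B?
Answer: -10336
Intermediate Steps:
T(B) = 2 + B + B² (T(B) = (B² + 2) + B = (2 + B²) + B = 2 + B + B²)
-76*(122 + T(-4)) = -76*(122 + (2 - 4 + (-4)²)) = -76*(122 + (2 - 4 + 16)) = -76*(122 + 14) = -76*136 = -10336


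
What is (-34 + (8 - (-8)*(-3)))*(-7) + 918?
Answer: 1268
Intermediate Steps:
(-34 + (8 - (-8)*(-3)))*(-7) + 918 = (-34 + (8 - 1*24))*(-7) + 918 = (-34 + (8 - 24))*(-7) + 918 = (-34 - 16)*(-7) + 918 = -50*(-7) + 918 = 350 + 918 = 1268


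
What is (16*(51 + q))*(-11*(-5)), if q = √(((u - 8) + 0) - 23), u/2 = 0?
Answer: 44880 + 880*I*√31 ≈ 44880.0 + 4899.6*I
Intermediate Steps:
u = 0 (u = 2*0 = 0)
q = I*√31 (q = √(((0 - 8) + 0) - 23) = √((-8 + 0) - 23) = √(-8 - 23) = √(-31) = I*√31 ≈ 5.5678*I)
(16*(51 + q))*(-11*(-5)) = (16*(51 + I*√31))*(-11*(-5)) = (816 + 16*I*√31)*55 = 44880 + 880*I*√31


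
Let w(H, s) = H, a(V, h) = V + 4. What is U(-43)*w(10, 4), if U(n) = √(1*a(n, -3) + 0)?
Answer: 10*I*√39 ≈ 62.45*I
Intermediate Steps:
a(V, h) = 4 + V
U(n) = √(4 + n) (U(n) = √(1*(4 + n) + 0) = √((4 + n) + 0) = √(4 + n))
U(-43)*w(10, 4) = √(4 - 43)*10 = √(-39)*10 = (I*√39)*10 = 10*I*√39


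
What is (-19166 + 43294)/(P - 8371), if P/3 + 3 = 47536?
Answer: 6032/33557 ≈ 0.17975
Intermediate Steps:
P = 142599 (P = -9 + 3*47536 = -9 + 142608 = 142599)
(-19166 + 43294)/(P - 8371) = (-19166 + 43294)/(142599 - 8371) = 24128/134228 = 24128*(1/134228) = 6032/33557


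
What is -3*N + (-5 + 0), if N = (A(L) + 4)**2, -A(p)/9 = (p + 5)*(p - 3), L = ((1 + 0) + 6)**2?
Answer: -1498835717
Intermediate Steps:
L = 49 (L = (1 + 6)**2 = 7**2 = 49)
A(p) = -9*(-3 + p)*(5 + p) (A(p) = -9*(p + 5)*(p - 3) = -9*(5 + p)*(-3 + p) = -9*(-3 + p)*(5 + p))
N = 499611904 (N = ((135 - 18*49 - 9*49**2) + 4)**2 = ((135 - 882 - 9*2401) + 4)**2 = ((135 - 882 - 21609) + 4)**2 = (-22356 + 4)**2 = (-22352)**2 = 499611904)
-3*N + (-5 + 0) = -3*499611904 + (-5 + 0) = -1498835712 - 5 = -1498835717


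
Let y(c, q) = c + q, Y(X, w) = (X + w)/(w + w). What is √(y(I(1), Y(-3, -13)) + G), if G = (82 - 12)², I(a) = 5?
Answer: √829049/13 ≈ 70.040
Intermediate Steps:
Y(X, w) = (X + w)/(2*w) (Y(X, w) = (X + w)/((2*w)) = (X + w)*(1/(2*w)) = (X + w)/(2*w))
G = 4900 (G = 70² = 4900)
√(y(I(1), Y(-3, -13)) + G) = √((5 + (½)*(-3 - 13)/(-13)) + 4900) = √((5 + (½)*(-1/13)*(-16)) + 4900) = √((5 + 8/13) + 4900) = √(73/13 + 4900) = √(63773/13) = √829049/13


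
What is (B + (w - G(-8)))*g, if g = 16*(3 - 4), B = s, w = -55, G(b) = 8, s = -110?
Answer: 2768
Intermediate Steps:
B = -110
g = -16 (g = 16*(-1) = -16)
(B + (w - G(-8)))*g = (-110 + (-55 - 1*8))*(-16) = (-110 + (-55 - 8))*(-16) = (-110 - 63)*(-16) = -173*(-16) = 2768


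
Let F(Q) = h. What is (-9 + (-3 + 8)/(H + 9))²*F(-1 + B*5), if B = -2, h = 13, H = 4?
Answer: 12544/13 ≈ 964.92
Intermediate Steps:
F(Q) = 13
(-9 + (-3 + 8)/(H + 9))²*F(-1 + B*5) = (-9 + (-3 + 8)/(4 + 9))²*13 = (-9 + 5/13)²*13 = (-112/13)²*13 = (12544/169)*13 = 12544/13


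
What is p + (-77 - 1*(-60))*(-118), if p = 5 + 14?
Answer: 2025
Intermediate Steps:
p = 19
p + (-77 - 1*(-60))*(-118) = 19 + (-77 - 1*(-60))*(-118) = 19 + (-77 + 60)*(-118) = 19 - 17*(-118) = 19 + 2006 = 2025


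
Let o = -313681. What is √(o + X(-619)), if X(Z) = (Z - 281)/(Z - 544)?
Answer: I*√424274149789/1163 ≈ 560.07*I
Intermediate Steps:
X(Z) = (-281 + Z)/(-544 + Z)
√(o + X(-619)) = √(-313681 + (-281 - 619)/(-544 - 619)) = √(-313681 - 900/(-1163)) = √(-313681 - 1/1163*(-900)) = √(-313681 + 900/1163) = √(-364810103/1163) = I*√424274149789/1163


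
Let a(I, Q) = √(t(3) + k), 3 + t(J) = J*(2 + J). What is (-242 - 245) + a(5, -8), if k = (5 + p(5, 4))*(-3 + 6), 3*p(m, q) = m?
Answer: -487 + 4*√2 ≈ -481.34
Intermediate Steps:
p(m, q) = m/3
t(J) = -3 + J*(2 + J)
k = 20 (k = (5 + (⅓)*5)*(-3 + 6) = (5 + 5/3)*3 = (20/3)*3 = 20)
a(I, Q) = 4*√2 (a(I, Q) = √((-3 + 3² + 2*3) + 20) = √((-3 + 9 + 6) + 20) = √(12 + 20) = √32 = 4*√2)
(-242 - 245) + a(5, -8) = (-242 - 245) + 4*√2 = -487 + 4*√2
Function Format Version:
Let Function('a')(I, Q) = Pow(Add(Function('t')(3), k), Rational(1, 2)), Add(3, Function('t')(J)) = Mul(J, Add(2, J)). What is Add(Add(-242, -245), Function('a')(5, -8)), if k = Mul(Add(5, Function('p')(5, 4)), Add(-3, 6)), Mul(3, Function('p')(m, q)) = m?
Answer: Add(-487, Mul(4, Pow(2, Rational(1, 2)))) ≈ -481.34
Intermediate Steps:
Function('p')(m, q) = Mul(Rational(1, 3), m)
Function('t')(J) = Add(-3, Mul(J, Add(2, J)))
k = 20 (k = Mul(Add(5, Mul(Rational(1, 3), 5)), Add(-3, 6)) = Mul(Add(5, Rational(5, 3)), 3) = Mul(Rational(20, 3), 3) = 20)
Function('a')(I, Q) = Mul(4, Pow(2, Rational(1, 2))) (Function('a')(I, Q) = Pow(Add(Add(-3, Pow(3, 2), Mul(2, 3)), 20), Rational(1, 2)) = Pow(Add(Add(-3, 9, 6), 20), Rational(1, 2)) = Pow(Add(12, 20), Rational(1, 2)) = Pow(32, Rational(1, 2)) = Mul(4, Pow(2, Rational(1, 2))))
Add(Add(-242, -245), Function('a')(5, -8)) = Add(Add(-242, -245), Mul(4, Pow(2, Rational(1, 2)))) = Add(-487, Mul(4, Pow(2, Rational(1, 2))))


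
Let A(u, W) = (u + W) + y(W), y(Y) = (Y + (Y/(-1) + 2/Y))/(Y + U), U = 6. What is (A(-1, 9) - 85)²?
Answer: 108014449/18225 ≈ 5926.7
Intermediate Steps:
y(Y) = 2/(Y*(6 + Y)) (y(Y) = (Y + (Y/(-1) + 2/Y))/(Y + 6) = (Y + (Y*(-1) + 2/Y))/(6 + Y) = (Y + (-Y + 2/Y))/(6 + Y) = (2/Y)/(6 + Y) = 2/(Y*(6 + Y)))
A(u, W) = W + u + 2/(W*(6 + W)) (A(u, W) = (u + W) + 2/(W*(6 + W)) = (W + u) + 2/(W*(6 + W)) = W + u + 2/(W*(6 + W)))
(A(-1, 9) - 85)² = ((2 + 9*(6 + 9)*(9 - 1))/(9*(6 + 9)) - 85)² = ((⅑)*(2 + 9*15*8)/15 - 85)² = ((⅑)*(1/15)*(2 + 1080) - 85)² = ((⅑)*(1/15)*1082 - 85)² = (1082/135 - 85)² = (-10393/135)² = 108014449/18225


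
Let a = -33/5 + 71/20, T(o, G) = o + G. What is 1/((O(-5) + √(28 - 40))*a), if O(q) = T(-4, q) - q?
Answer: 20/427 + 10*I*√3/427 ≈ 0.046838 + 0.040563*I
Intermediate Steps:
T(o, G) = G + o
O(q) = -4 (O(q) = (q - 4) - q = (-4 + q) - q = -4)
a = -61/20 (a = -33*⅕ + 71*(1/20) = -33/5 + 71/20 = -61/20 ≈ -3.0500)
1/((O(-5) + √(28 - 40))*a) = 1/((-4 + √(28 - 40))*(-61/20)) = 1/((-4 + √(-12))*(-61/20)) = 1/((-4 + 2*I*√3)*(-61/20)) = 1/(61/5 - 61*I*√3/10)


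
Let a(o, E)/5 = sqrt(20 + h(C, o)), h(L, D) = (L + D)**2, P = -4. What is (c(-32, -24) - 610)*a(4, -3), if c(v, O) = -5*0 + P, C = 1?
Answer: -9210*sqrt(5) ≈ -20594.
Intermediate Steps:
h(L, D) = (D + L)**2
a(o, E) = 5*sqrt(20 + (1 + o)**2) (a(o, E) = 5*sqrt(20 + (o + 1)**2) = 5*sqrt(20 + (1 + o)**2))
c(v, O) = -4 (c(v, O) = -5*0 - 4 = 0 - 4 = -4)
(c(-32, -24) - 610)*a(4, -3) = (-4 - 610)*(5*sqrt(20 + (1 + 4)**2)) = -3070*sqrt(20 + 5**2) = -3070*sqrt(20 + 25) = -3070*sqrt(45) = -3070*3*sqrt(5) = -9210*sqrt(5)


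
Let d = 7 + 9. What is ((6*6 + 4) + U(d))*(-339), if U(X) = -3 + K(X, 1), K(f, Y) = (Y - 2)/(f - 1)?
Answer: -62602/5 ≈ -12520.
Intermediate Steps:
K(f, Y) = (-2 + Y)/(-1 + f)
d = 16
U(X) = -3 - 1/(-1 + X) (U(X) = -3 + (-2 + 1)/(-1 + X) = -3 - 1/(-1 + X))
((6*6 + 4) + U(d))*(-339) = ((6*6 + 4) + (2 - 3*16)/(-1 + 16))*(-339) = ((36 + 4) + (2 - 48)/15)*(-339) = (40 + (1/15)*(-46))*(-339) = (40 - 46/15)*(-339) = (554/15)*(-339) = -62602/5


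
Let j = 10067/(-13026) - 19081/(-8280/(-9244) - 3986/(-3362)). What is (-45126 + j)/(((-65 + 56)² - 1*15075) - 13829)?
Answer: 439875898778765/233514261068478 ≈ 1.8837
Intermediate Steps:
j = -74280209746529/8101663986 (j = 10067*(-1/13026) - 19081/(-8280*(-1/9244) - 3986*(-1/3362)) = -10067/13026 - 19081/(2070/2311 + 1993/1681) = -10067/13026 - 19081/8085493/3884791 = -10067/13026 - 19081*3884791/8085493 = -10067/13026 - 74125697071/8085493 = -74280209746529/8101663986 ≈ -9168.5)
(-45126 + j)/(((-65 + 56)² - 1*15075) - 13829) = (-45126 - 74280209746529/8101663986)/(((-65 + 56)² - 1*15075) - 13829) = -439875898778765/(8101663986*(((-9)² - 15075) - 13829)) = -439875898778765/(8101663986*((81 - 15075) - 13829)) = -439875898778765/(8101663986*(-14994 - 13829)) = -439875898778765/8101663986/(-28823) = -439875898778765/8101663986*(-1/28823) = 439875898778765/233514261068478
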